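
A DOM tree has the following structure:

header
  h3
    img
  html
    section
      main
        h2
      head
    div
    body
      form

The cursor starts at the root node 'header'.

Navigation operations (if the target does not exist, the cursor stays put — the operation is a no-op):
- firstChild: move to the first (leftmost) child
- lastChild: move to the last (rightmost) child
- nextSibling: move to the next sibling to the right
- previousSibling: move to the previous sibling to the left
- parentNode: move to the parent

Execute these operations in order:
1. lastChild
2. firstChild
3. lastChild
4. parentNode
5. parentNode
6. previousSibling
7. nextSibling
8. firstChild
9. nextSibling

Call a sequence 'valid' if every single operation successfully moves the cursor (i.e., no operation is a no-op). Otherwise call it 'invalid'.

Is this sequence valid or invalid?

Answer: valid

Derivation:
After 1 (lastChild): html
After 2 (firstChild): section
After 3 (lastChild): head
After 4 (parentNode): section
After 5 (parentNode): html
After 6 (previousSibling): h3
After 7 (nextSibling): html
After 8 (firstChild): section
After 9 (nextSibling): div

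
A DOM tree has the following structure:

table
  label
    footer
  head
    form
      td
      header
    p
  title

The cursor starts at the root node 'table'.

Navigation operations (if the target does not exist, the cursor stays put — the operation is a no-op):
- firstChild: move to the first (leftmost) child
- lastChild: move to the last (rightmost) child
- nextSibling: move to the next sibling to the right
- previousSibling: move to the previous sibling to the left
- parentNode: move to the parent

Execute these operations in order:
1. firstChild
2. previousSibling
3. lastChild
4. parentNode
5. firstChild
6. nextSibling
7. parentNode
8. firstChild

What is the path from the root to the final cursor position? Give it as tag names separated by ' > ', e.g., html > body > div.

After 1 (firstChild): label
After 2 (previousSibling): label (no-op, stayed)
After 3 (lastChild): footer
After 4 (parentNode): label
After 5 (firstChild): footer
After 6 (nextSibling): footer (no-op, stayed)
After 7 (parentNode): label
After 8 (firstChild): footer

Answer: table > label > footer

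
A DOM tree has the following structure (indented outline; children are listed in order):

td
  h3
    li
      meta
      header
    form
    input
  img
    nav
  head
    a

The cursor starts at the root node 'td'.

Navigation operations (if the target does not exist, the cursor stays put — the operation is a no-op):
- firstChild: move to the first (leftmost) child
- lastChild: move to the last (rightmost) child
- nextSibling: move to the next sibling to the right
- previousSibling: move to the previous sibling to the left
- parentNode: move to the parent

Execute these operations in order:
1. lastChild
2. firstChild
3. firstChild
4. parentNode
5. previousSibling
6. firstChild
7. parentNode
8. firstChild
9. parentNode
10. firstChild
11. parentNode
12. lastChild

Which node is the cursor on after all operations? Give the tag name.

After 1 (lastChild): head
After 2 (firstChild): a
After 3 (firstChild): a (no-op, stayed)
After 4 (parentNode): head
After 5 (previousSibling): img
After 6 (firstChild): nav
After 7 (parentNode): img
After 8 (firstChild): nav
After 9 (parentNode): img
After 10 (firstChild): nav
After 11 (parentNode): img
After 12 (lastChild): nav

Answer: nav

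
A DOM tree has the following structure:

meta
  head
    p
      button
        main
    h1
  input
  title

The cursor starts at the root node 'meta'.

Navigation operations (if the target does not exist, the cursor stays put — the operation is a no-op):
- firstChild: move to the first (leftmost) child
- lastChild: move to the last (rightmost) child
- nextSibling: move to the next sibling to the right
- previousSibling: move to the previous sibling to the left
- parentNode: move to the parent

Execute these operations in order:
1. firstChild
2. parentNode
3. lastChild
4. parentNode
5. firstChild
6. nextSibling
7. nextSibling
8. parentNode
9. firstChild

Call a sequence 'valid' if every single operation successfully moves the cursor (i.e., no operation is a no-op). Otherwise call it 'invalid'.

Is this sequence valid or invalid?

After 1 (firstChild): head
After 2 (parentNode): meta
After 3 (lastChild): title
After 4 (parentNode): meta
After 5 (firstChild): head
After 6 (nextSibling): input
After 7 (nextSibling): title
After 8 (parentNode): meta
After 9 (firstChild): head

Answer: valid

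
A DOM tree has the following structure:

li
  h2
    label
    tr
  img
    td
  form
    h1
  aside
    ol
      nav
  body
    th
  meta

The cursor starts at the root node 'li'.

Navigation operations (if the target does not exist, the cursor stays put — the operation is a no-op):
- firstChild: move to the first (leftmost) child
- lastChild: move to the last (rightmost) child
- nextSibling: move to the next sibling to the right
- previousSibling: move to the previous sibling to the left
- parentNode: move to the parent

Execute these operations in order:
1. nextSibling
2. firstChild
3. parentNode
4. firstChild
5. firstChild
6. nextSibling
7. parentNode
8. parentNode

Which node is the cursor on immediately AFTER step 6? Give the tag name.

Answer: tr

Derivation:
After 1 (nextSibling): li (no-op, stayed)
After 2 (firstChild): h2
After 3 (parentNode): li
After 4 (firstChild): h2
After 5 (firstChild): label
After 6 (nextSibling): tr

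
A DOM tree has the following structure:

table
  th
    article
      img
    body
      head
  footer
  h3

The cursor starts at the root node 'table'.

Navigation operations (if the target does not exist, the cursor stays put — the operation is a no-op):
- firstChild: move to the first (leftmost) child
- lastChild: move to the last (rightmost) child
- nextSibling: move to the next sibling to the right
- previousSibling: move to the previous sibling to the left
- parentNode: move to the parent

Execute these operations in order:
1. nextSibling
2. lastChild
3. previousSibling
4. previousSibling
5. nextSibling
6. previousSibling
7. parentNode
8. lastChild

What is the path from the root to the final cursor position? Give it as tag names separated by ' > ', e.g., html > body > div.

Answer: table > h3

Derivation:
After 1 (nextSibling): table (no-op, stayed)
After 2 (lastChild): h3
After 3 (previousSibling): footer
After 4 (previousSibling): th
After 5 (nextSibling): footer
After 6 (previousSibling): th
After 7 (parentNode): table
After 8 (lastChild): h3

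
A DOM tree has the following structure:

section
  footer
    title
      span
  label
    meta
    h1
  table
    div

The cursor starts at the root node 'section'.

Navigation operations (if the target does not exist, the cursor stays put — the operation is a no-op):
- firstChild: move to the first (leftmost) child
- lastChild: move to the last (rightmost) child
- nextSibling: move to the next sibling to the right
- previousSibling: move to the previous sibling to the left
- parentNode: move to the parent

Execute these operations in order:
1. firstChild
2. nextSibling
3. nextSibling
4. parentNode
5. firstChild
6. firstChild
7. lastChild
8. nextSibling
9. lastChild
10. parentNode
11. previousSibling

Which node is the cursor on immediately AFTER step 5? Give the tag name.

After 1 (firstChild): footer
After 2 (nextSibling): label
After 3 (nextSibling): table
After 4 (parentNode): section
After 5 (firstChild): footer

Answer: footer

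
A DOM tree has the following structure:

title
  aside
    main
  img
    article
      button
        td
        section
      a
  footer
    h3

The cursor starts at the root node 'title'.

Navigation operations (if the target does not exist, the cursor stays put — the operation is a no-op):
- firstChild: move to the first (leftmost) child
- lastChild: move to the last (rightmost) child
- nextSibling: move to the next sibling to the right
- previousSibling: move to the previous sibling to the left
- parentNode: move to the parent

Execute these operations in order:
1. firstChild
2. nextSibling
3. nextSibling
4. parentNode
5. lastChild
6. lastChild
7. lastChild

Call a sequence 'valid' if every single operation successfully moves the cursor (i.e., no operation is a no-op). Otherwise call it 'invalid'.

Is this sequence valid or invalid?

Answer: invalid

Derivation:
After 1 (firstChild): aside
After 2 (nextSibling): img
After 3 (nextSibling): footer
After 4 (parentNode): title
After 5 (lastChild): footer
After 6 (lastChild): h3
After 7 (lastChild): h3 (no-op, stayed)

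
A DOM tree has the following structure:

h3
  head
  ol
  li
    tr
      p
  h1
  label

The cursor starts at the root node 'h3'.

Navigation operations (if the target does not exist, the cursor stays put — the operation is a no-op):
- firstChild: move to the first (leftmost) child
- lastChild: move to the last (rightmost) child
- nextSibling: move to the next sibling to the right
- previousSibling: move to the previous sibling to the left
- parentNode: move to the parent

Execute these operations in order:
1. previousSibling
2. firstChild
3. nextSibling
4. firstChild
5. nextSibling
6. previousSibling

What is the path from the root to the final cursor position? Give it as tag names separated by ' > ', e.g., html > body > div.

After 1 (previousSibling): h3 (no-op, stayed)
After 2 (firstChild): head
After 3 (nextSibling): ol
After 4 (firstChild): ol (no-op, stayed)
After 5 (nextSibling): li
After 6 (previousSibling): ol

Answer: h3 > ol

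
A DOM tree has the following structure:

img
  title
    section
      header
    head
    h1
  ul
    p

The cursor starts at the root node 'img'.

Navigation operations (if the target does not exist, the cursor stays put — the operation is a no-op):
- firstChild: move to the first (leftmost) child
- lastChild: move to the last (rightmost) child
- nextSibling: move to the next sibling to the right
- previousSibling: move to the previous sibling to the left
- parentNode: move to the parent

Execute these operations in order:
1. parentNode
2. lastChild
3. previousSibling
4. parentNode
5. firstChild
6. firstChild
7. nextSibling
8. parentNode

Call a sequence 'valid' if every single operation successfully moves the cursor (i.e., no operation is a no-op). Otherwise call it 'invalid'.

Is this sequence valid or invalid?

After 1 (parentNode): img (no-op, stayed)
After 2 (lastChild): ul
After 3 (previousSibling): title
After 4 (parentNode): img
After 5 (firstChild): title
After 6 (firstChild): section
After 7 (nextSibling): head
After 8 (parentNode): title

Answer: invalid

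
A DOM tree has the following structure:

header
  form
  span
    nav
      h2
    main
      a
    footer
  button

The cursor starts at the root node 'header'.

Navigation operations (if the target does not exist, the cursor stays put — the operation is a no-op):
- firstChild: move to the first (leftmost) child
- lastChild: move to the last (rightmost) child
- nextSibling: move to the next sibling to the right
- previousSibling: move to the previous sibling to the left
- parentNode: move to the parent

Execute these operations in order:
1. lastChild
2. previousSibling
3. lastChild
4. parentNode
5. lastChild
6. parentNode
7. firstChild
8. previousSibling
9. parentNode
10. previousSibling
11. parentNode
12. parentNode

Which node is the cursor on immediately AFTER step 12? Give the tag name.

After 1 (lastChild): button
After 2 (previousSibling): span
After 3 (lastChild): footer
After 4 (parentNode): span
After 5 (lastChild): footer
After 6 (parentNode): span
After 7 (firstChild): nav
After 8 (previousSibling): nav (no-op, stayed)
After 9 (parentNode): span
After 10 (previousSibling): form
After 11 (parentNode): header
After 12 (parentNode): header (no-op, stayed)

Answer: header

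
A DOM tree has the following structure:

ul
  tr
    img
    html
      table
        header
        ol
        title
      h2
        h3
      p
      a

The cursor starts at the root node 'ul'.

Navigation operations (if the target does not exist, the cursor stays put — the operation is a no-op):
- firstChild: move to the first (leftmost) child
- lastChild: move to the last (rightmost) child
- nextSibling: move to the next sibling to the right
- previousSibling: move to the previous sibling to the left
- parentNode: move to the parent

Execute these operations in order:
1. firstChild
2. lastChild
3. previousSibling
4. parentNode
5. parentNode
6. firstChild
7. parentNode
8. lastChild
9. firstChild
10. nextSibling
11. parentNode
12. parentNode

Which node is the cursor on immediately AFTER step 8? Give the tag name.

After 1 (firstChild): tr
After 2 (lastChild): html
After 3 (previousSibling): img
After 4 (parentNode): tr
After 5 (parentNode): ul
After 6 (firstChild): tr
After 7 (parentNode): ul
After 8 (lastChild): tr

Answer: tr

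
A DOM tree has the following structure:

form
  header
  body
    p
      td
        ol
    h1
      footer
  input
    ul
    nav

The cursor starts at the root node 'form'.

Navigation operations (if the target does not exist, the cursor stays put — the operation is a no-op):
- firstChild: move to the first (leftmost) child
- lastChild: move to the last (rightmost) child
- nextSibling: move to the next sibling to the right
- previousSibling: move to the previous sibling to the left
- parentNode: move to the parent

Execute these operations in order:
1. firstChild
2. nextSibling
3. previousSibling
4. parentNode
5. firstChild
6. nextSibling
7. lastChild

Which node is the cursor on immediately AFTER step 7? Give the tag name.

Answer: h1

Derivation:
After 1 (firstChild): header
After 2 (nextSibling): body
After 3 (previousSibling): header
After 4 (parentNode): form
After 5 (firstChild): header
After 6 (nextSibling): body
After 7 (lastChild): h1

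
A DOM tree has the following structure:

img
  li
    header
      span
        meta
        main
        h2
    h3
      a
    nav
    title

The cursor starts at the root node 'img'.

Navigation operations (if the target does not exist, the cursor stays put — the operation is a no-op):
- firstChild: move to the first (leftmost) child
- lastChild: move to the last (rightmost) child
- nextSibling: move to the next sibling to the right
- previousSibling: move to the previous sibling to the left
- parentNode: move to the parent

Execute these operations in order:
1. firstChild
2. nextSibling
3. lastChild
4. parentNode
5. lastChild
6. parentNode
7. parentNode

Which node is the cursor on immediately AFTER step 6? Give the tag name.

After 1 (firstChild): li
After 2 (nextSibling): li (no-op, stayed)
After 3 (lastChild): title
After 4 (parentNode): li
After 5 (lastChild): title
After 6 (parentNode): li

Answer: li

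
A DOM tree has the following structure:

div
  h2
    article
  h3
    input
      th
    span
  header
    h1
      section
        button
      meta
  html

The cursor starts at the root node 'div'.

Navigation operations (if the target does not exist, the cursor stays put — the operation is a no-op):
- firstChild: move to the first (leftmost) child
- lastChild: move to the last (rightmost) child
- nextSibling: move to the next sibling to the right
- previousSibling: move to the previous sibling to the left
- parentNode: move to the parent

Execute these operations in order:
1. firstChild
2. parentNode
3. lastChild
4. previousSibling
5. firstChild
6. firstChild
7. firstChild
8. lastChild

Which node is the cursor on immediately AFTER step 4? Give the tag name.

After 1 (firstChild): h2
After 2 (parentNode): div
After 3 (lastChild): html
After 4 (previousSibling): header

Answer: header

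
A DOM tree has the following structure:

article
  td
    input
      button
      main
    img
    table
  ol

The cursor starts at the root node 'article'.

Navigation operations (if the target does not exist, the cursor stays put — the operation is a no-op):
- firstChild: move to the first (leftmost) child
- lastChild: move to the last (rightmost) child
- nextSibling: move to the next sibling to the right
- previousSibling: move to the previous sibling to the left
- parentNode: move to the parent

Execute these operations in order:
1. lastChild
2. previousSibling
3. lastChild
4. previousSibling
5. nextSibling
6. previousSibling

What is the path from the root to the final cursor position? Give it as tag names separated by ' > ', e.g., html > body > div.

After 1 (lastChild): ol
After 2 (previousSibling): td
After 3 (lastChild): table
After 4 (previousSibling): img
After 5 (nextSibling): table
After 6 (previousSibling): img

Answer: article > td > img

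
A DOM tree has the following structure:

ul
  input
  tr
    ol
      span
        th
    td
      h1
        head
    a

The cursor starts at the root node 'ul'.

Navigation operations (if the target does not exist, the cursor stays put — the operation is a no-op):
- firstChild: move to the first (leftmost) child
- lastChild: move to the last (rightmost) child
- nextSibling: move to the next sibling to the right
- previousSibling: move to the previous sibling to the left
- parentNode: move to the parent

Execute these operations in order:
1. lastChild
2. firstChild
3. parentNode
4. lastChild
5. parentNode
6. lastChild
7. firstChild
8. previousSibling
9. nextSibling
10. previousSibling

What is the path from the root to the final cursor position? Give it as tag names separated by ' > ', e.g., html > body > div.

Answer: ul > tr > td

Derivation:
After 1 (lastChild): tr
After 2 (firstChild): ol
After 3 (parentNode): tr
After 4 (lastChild): a
After 5 (parentNode): tr
After 6 (lastChild): a
After 7 (firstChild): a (no-op, stayed)
After 8 (previousSibling): td
After 9 (nextSibling): a
After 10 (previousSibling): td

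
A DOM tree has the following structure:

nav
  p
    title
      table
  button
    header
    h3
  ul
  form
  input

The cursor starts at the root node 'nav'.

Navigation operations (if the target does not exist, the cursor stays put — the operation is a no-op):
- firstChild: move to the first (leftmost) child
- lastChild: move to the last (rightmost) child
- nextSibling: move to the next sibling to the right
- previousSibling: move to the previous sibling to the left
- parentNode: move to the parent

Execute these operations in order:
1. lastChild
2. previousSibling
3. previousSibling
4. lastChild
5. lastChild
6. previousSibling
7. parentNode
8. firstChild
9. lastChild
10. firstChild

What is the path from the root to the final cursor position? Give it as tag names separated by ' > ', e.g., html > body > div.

Answer: nav > p > title > table

Derivation:
After 1 (lastChild): input
After 2 (previousSibling): form
After 3 (previousSibling): ul
After 4 (lastChild): ul (no-op, stayed)
After 5 (lastChild): ul (no-op, stayed)
After 6 (previousSibling): button
After 7 (parentNode): nav
After 8 (firstChild): p
After 9 (lastChild): title
After 10 (firstChild): table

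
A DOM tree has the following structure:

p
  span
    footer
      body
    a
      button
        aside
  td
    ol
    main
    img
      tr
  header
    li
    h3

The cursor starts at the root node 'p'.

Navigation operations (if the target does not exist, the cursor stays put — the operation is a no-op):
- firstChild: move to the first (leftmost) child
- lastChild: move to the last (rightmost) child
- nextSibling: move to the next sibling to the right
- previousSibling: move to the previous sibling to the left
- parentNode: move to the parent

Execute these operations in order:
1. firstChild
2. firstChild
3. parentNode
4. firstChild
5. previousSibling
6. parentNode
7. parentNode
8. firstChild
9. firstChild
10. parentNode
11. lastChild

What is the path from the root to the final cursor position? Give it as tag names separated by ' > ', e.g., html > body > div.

After 1 (firstChild): span
After 2 (firstChild): footer
After 3 (parentNode): span
After 4 (firstChild): footer
After 5 (previousSibling): footer (no-op, stayed)
After 6 (parentNode): span
After 7 (parentNode): p
After 8 (firstChild): span
After 9 (firstChild): footer
After 10 (parentNode): span
After 11 (lastChild): a

Answer: p > span > a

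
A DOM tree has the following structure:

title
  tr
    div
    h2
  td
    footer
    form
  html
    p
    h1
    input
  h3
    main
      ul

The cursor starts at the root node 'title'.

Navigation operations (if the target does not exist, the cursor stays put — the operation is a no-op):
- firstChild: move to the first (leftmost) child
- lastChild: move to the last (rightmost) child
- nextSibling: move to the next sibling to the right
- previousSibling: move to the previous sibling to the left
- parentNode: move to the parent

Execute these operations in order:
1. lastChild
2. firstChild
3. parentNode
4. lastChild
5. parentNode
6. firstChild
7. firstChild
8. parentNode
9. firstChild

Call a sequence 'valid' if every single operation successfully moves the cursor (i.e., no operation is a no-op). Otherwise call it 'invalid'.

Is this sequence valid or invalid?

Answer: valid

Derivation:
After 1 (lastChild): h3
After 2 (firstChild): main
After 3 (parentNode): h3
After 4 (lastChild): main
After 5 (parentNode): h3
After 6 (firstChild): main
After 7 (firstChild): ul
After 8 (parentNode): main
After 9 (firstChild): ul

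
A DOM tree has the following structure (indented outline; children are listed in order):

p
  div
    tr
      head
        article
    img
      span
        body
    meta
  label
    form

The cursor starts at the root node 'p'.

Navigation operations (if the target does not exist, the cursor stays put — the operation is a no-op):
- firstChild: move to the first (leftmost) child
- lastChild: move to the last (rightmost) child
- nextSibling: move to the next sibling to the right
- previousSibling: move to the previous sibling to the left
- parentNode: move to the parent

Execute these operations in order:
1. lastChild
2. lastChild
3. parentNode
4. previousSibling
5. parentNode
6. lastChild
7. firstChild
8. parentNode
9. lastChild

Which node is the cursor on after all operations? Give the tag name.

After 1 (lastChild): label
After 2 (lastChild): form
After 3 (parentNode): label
After 4 (previousSibling): div
After 5 (parentNode): p
After 6 (lastChild): label
After 7 (firstChild): form
After 8 (parentNode): label
After 9 (lastChild): form

Answer: form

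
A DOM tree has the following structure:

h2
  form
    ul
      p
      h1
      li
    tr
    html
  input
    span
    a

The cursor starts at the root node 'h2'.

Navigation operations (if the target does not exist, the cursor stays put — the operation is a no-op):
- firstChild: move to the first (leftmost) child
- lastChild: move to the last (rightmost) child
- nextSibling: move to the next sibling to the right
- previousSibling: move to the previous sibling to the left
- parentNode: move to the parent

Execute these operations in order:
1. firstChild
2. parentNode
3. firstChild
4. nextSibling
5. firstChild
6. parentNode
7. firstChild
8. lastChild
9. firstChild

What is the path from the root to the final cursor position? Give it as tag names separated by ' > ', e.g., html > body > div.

Answer: h2 > input > span

Derivation:
After 1 (firstChild): form
After 2 (parentNode): h2
After 3 (firstChild): form
After 4 (nextSibling): input
After 5 (firstChild): span
After 6 (parentNode): input
After 7 (firstChild): span
After 8 (lastChild): span (no-op, stayed)
After 9 (firstChild): span (no-op, stayed)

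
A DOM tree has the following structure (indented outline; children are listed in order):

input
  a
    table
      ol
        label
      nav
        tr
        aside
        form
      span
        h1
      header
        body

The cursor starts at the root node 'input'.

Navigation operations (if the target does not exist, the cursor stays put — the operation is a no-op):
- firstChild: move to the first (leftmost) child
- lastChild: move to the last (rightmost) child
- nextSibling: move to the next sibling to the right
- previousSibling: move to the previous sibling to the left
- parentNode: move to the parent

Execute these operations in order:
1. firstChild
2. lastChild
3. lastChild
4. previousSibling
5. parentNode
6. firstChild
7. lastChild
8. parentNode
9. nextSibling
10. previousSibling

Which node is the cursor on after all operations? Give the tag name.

Answer: ol

Derivation:
After 1 (firstChild): a
After 2 (lastChild): table
After 3 (lastChild): header
After 4 (previousSibling): span
After 5 (parentNode): table
After 6 (firstChild): ol
After 7 (lastChild): label
After 8 (parentNode): ol
After 9 (nextSibling): nav
After 10 (previousSibling): ol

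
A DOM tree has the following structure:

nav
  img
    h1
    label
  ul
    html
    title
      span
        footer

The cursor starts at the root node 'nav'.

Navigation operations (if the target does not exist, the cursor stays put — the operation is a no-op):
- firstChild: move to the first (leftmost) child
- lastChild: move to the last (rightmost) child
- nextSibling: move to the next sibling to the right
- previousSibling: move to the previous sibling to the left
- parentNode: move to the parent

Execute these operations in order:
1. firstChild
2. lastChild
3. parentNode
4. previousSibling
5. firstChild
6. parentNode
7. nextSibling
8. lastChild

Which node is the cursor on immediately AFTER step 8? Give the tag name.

After 1 (firstChild): img
After 2 (lastChild): label
After 3 (parentNode): img
After 4 (previousSibling): img (no-op, stayed)
After 5 (firstChild): h1
After 6 (parentNode): img
After 7 (nextSibling): ul
After 8 (lastChild): title

Answer: title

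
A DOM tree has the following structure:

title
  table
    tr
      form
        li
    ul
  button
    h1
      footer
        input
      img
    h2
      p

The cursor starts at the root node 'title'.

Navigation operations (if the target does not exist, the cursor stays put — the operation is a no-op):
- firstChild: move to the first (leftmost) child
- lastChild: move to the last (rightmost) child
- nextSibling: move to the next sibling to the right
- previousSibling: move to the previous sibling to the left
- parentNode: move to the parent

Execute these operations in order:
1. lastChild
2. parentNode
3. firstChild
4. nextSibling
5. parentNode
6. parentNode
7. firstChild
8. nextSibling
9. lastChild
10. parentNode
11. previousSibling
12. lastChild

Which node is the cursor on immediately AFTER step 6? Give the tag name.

After 1 (lastChild): button
After 2 (parentNode): title
After 3 (firstChild): table
After 4 (nextSibling): button
After 5 (parentNode): title
After 6 (parentNode): title (no-op, stayed)

Answer: title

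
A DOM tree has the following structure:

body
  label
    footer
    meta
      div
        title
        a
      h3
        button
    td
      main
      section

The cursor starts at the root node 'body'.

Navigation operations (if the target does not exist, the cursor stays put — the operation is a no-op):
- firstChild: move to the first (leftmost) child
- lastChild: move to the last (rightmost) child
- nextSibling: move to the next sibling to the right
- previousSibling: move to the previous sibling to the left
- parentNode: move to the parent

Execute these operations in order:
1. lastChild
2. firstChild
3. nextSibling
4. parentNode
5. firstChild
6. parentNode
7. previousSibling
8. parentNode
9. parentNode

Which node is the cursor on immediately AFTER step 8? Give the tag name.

Answer: body

Derivation:
After 1 (lastChild): label
After 2 (firstChild): footer
After 3 (nextSibling): meta
After 4 (parentNode): label
After 5 (firstChild): footer
After 6 (parentNode): label
After 7 (previousSibling): label (no-op, stayed)
After 8 (parentNode): body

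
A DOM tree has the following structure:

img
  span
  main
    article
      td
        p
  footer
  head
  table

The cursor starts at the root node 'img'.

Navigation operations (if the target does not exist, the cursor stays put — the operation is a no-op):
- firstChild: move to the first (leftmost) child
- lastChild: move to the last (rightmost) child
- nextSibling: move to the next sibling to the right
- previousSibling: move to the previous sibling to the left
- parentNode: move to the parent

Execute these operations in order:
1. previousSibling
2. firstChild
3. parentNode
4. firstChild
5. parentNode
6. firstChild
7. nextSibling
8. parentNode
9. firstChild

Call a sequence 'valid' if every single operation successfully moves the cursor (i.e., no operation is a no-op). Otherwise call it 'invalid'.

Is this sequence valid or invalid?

After 1 (previousSibling): img (no-op, stayed)
After 2 (firstChild): span
After 3 (parentNode): img
After 4 (firstChild): span
After 5 (parentNode): img
After 6 (firstChild): span
After 7 (nextSibling): main
After 8 (parentNode): img
After 9 (firstChild): span

Answer: invalid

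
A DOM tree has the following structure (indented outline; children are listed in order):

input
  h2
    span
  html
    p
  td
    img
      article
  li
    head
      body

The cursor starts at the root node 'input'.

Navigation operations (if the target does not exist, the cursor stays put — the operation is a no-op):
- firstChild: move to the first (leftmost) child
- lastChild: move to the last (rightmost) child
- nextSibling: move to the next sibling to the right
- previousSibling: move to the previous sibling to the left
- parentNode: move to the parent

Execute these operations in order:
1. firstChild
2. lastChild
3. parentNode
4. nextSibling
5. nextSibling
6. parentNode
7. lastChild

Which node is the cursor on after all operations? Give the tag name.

Answer: li

Derivation:
After 1 (firstChild): h2
After 2 (lastChild): span
After 3 (parentNode): h2
After 4 (nextSibling): html
After 5 (nextSibling): td
After 6 (parentNode): input
After 7 (lastChild): li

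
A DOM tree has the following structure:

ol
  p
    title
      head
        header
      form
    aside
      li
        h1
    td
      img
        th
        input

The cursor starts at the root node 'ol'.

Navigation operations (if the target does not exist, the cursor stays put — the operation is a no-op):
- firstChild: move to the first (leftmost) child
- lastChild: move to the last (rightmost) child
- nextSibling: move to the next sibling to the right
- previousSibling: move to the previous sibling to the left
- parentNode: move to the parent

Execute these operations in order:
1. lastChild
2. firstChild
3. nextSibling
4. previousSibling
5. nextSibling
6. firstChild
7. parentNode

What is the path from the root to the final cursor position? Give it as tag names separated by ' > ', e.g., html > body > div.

After 1 (lastChild): p
After 2 (firstChild): title
After 3 (nextSibling): aside
After 4 (previousSibling): title
After 5 (nextSibling): aside
After 6 (firstChild): li
After 7 (parentNode): aside

Answer: ol > p > aside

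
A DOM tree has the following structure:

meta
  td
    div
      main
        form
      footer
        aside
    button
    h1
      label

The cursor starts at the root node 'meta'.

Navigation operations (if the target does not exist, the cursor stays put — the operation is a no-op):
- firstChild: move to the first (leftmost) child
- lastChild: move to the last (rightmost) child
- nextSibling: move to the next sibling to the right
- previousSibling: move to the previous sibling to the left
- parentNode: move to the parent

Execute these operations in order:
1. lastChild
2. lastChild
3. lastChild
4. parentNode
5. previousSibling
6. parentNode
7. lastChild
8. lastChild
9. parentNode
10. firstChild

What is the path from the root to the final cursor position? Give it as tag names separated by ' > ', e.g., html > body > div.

After 1 (lastChild): td
After 2 (lastChild): h1
After 3 (lastChild): label
After 4 (parentNode): h1
After 5 (previousSibling): button
After 6 (parentNode): td
After 7 (lastChild): h1
After 8 (lastChild): label
After 9 (parentNode): h1
After 10 (firstChild): label

Answer: meta > td > h1 > label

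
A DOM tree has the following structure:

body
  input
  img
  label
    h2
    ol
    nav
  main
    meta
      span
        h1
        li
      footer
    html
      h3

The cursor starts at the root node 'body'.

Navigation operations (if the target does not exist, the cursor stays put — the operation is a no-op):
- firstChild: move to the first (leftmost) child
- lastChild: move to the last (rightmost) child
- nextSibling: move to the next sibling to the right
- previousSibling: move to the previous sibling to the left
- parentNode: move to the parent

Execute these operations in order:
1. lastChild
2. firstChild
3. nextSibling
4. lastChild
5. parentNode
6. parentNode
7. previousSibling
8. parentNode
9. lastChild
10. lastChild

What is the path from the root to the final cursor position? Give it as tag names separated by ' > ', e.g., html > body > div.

Answer: body > main > html

Derivation:
After 1 (lastChild): main
After 2 (firstChild): meta
After 3 (nextSibling): html
After 4 (lastChild): h3
After 5 (parentNode): html
After 6 (parentNode): main
After 7 (previousSibling): label
After 8 (parentNode): body
After 9 (lastChild): main
After 10 (lastChild): html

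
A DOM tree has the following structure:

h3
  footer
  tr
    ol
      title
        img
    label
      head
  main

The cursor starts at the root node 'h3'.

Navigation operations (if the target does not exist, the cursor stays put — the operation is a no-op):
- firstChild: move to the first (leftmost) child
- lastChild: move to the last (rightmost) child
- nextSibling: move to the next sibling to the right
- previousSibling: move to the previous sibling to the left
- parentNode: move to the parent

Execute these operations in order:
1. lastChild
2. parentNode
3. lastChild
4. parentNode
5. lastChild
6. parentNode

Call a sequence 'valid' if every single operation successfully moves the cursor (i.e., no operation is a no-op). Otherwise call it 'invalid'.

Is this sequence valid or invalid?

After 1 (lastChild): main
After 2 (parentNode): h3
After 3 (lastChild): main
After 4 (parentNode): h3
After 5 (lastChild): main
After 6 (parentNode): h3

Answer: valid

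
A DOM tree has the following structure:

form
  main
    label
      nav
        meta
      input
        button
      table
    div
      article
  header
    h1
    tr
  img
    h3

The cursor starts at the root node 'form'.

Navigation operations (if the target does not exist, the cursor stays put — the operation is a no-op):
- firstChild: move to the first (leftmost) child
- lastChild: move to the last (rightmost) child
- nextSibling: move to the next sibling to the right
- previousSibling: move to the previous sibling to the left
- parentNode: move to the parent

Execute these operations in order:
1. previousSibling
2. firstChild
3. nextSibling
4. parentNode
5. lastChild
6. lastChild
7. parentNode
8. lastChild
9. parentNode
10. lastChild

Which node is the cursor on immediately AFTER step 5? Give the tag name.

After 1 (previousSibling): form (no-op, stayed)
After 2 (firstChild): main
After 3 (nextSibling): header
After 4 (parentNode): form
After 5 (lastChild): img

Answer: img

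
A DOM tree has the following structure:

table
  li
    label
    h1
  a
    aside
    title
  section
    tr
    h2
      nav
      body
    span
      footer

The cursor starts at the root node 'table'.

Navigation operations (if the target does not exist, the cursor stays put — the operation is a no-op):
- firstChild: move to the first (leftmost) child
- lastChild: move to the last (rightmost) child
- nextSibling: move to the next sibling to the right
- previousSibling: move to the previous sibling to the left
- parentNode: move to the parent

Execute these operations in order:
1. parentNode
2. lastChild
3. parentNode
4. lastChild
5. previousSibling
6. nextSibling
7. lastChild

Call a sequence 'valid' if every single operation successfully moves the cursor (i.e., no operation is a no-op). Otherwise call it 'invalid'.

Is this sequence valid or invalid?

After 1 (parentNode): table (no-op, stayed)
After 2 (lastChild): section
After 3 (parentNode): table
After 4 (lastChild): section
After 5 (previousSibling): a
After 6 (nextSibling): section
After 7 (lastChild): span

Answer: invalid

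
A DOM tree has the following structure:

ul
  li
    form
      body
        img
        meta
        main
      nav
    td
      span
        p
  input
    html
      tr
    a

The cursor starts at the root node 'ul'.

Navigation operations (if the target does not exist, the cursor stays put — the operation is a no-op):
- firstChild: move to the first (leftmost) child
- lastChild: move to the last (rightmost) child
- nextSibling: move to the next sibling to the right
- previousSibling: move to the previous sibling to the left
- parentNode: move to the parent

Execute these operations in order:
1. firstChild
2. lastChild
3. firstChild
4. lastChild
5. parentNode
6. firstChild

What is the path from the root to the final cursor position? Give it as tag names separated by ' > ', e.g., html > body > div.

After 1 (firstChild): li
After 2 (lastChild): td
After 3 (firstChild): span
After 4 (lastChild): p
After 5 (parentNode): span
After 6 (firstChild): p

Answer: ul > li > td > span > p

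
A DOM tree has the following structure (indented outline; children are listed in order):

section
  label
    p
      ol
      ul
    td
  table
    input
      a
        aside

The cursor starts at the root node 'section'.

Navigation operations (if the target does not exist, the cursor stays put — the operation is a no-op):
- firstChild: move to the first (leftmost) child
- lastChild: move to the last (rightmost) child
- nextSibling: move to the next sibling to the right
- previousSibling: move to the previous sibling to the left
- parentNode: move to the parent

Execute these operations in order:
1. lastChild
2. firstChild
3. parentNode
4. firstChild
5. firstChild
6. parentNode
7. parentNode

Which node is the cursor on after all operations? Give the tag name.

Answer: table

Derivation:
After 1 (lastChild): table
After 2 (firstChild): input
After 3 (parentNode): table
After 4 (firstChild): input
After 5 (firstChild): a
After 6 (parentNode): input
After 7 (parentNode): table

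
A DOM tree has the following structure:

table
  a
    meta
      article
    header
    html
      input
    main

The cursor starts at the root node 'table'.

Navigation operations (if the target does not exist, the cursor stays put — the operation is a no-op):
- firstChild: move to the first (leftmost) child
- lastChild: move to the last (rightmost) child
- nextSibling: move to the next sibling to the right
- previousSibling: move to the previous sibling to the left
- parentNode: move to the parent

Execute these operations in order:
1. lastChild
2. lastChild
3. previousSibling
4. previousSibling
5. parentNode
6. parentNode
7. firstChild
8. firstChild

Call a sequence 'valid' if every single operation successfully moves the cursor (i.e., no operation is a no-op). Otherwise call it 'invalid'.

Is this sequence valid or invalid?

After 1 (lastChild): a
After 2 (lastChild): main
After 3 (previousSibling): html
After 4 (previousSibling): header
After 5 (parentNode): a
After 6 (parentNode): table
After 7 (firstChild): a
After 8 (firstChild): meta

Answer: valid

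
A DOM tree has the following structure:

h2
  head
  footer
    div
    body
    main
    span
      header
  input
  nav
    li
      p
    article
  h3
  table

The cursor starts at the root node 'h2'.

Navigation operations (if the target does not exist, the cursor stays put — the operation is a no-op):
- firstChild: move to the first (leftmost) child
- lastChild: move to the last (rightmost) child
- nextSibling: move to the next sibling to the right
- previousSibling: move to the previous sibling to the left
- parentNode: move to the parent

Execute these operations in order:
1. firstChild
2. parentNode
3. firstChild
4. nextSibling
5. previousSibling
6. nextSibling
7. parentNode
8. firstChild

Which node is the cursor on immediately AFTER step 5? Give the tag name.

Answer: head

Derivation:
After 1 (firstChild): head
After 2 (parentNode): h2
After 3 (firstChild): head
After 4 (nextSibling): footer
After 5 (previousSibling): head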